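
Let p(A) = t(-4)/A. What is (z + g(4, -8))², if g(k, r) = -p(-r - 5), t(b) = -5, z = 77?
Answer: 55696/9 ≈ 6188.4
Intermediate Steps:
p(A) = -5/A
g(k, r) = 5/(-5 - r) (g(k, r) = -(-5)/(-r - 5) = -(-5)/(-5 - r) = 5/(-5 - r))
(z + g(4, -8))² = (77 - 5/(5 - 8))² = (77 - 5/(-3))² = (77 - 5*(-⅓))² = (77 + 5/3)² = (236/3)² = 55696/9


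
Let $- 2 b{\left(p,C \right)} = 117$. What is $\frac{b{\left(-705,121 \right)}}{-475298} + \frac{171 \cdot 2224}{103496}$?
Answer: $\frac{45190946277}{12297860452} \approx 3.6747$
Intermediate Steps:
$b{\left(p,C \right)} = - \frac{117}{2}$ ($b{\left(p,C \right)} = \left(- \frac{1}{2}\right) 117 = - \frac{117}{2}$)
$\frac{b{\left(-705,121 \right)}}{-475298} + \frac{171 \cdot 2224}{103496} = - \frac{117}{2 \left(-475298\right)} + \frac{171 \cdot 2224}{103496} = \left(- \frac{117}{2}\right) \left(- \frac{1}{475298}\right) + 380304 \cdot \frac{1}{103496} = \frac{117}{950596} + \frac{47538}{12937} = \frac{45190946277}{12297860452}$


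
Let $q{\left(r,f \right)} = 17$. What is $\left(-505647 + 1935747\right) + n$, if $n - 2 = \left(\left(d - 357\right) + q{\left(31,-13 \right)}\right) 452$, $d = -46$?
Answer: $1255630$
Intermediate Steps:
$n = -174470$ ($n = 2 + \left(\left(-46 - 357\right) + 17\right) 452 = 2 + \left(-403 + 17\right) 452 = 2 - 174472 = -174470$)
$\left(-505647 + 1935747\right) + n = \left(-505647 + 1935747\right) - 174470 = 1430100 - 174470 = 1255630$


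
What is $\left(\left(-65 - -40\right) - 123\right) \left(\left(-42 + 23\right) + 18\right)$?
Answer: $148$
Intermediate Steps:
$\left(\left(-65 - -40\right) - 123\right) \left(\left(-42 + 23\right) + 18\right) = \left(\left(-65 + 40\right) - 123\right) \left(-19 + 18\right) = \left(-25 - 123\right) \left(-1\right) = \left(-148\right) \left(-1\right) = 148$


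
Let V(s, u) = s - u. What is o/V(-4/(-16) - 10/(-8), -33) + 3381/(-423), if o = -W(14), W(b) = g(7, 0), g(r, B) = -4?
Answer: -8515/1081 ≈ -7.8770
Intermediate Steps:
W(b) = -4
o = 4 (o = -1*(-4) = 4)
o/V(-4/(-16) - 10/(-8), -33) + 3381/(-423) = 4/((-4/(-16) - 10/(-8)) - 1*(-33)) + 3381/(-423) = 4/((-4*(-1/16) - 10*(-⅛)) + 33) + 3381*(-1/423) = 4/((¼ + 5/4) + 33) - 1127/141 = 4/(3/2 + 33) - 1127/141 = 4/(69/2) - 1127/141 = 4*(2/69) - 1127/141 = 8/69 - 1127/141 = -8515/1081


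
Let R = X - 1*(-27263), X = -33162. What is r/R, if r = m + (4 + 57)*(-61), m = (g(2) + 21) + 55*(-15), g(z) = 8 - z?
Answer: 4519/5899 ≈ 0.76606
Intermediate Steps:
R = -5899 (R = -33162 - 1*(-27263) = -33162 + 27263 = -5899)
m = -798 (m = ((8 - 1*2) + 21) + 55*(-15) = ((8 - 2) + 21) - 825 = (6 + 21) - 825 = 27 - 825 = -798)
r = -4519 (r = -798 + (4 + 57)*(-61) = -798 + 61*(-61) = -798 - 3721 = -4519)
r/R = -4519/(-5899) = -4519*(-1/5899) = 4519/5899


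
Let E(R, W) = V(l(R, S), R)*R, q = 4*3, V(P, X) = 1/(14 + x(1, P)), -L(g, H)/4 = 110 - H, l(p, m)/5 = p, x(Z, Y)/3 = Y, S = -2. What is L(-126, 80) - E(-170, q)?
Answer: -152245/1268 ≈ -120.07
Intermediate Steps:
x(Z, Y) = 3*Y
l(p, m) = 5*p
L(g, H) = -440 + 4*H (L(g, H) = -4*(110 - H) = -440 + 4*H)
V(P, X) = 1/(14 + 3*P)
q = 12
E(R, W) = R/(14 + 15*R) (E(R, W) = R/(14 + 3*(5*R)) = R/(14 + 15*R))
L(-126, 80) - E(-170, q) = (-440 + 4*80) - (-170)/(14 + 15*(-170)) = (-440 + 320) - (-170)/(14 - 2550) = -120 - (-170)/(-2536) = -120 - (-170)*(-1)/2536 = -120 - 1*85/1268 = -120 - 85/1268 = -152245/1268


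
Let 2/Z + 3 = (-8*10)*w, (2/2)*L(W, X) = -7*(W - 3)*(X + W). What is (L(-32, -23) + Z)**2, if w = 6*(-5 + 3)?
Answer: 166295802998329/915849 ≈ 1.8158e+8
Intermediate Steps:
L(W, X) = -7*(-3 + W)*(W + X) (L(W, X) = -7*(W - 3)*(X + W) = -7*(-3 + W)*(W + X))
w = -12 (w = 6*(-2) = -12)
Z = 2/957 (Z = 2/(-3 - 8*10*(-12)) = 2/(-3 - 80*(-12)) = 2/(-3 + 960) = 2/957 ≈ 0.0020899)
(L(-32, -23) + Z)**2 = ((-7*(-32)**2 + 21*(-32) + 21*(-23) - 7*(-32)*(-23)) + 2/957)**2 = ((-7*1024 - 672 - 483 - 5152) + 2/957)**2 = ((-7168 - 672 - 483 - 5152) + 2/957)**2 = (-13475 + 2/957)**2 = (-12895573/957)**2 = 166295802998329/915849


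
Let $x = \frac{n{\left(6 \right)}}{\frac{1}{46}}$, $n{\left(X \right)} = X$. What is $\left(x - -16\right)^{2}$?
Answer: $85264$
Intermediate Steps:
$x = 276$ ($x = \frac{6}{\frac{1}{46}} = 6 \frac{1}{\frac{1}{46}} = 6 \cdot 46 = 276$)
$\left(x - -16\right)^{2} = \left(276 - -16\right)^{2} = \left(276 + 16\right)^{2} = 292^{2} = 85264$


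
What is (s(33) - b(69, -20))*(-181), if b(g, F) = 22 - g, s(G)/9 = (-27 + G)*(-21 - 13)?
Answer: 323809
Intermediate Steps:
s(G) = 8262 - 306*G (s(G) = 9*((-27 + G)*(-21 - 13)) = 9*((-27 + G)*(-34)) = 9*(918 - 34*G) = 8262 - 306*G)
(s(33) - b(69, -20))*(-181) = ((8262 - 306*33) - (22 - 1*69))*(-181) = ((8262 - 10098) - (22 - 69))*(-181) = (-1836 - 1*(-47))*(-181) = (-1836 + 47)*(-181) = -1789*(-181) = 323809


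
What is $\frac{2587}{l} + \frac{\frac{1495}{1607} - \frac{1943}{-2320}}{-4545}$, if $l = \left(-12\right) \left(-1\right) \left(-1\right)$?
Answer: $- \frac{125966689969}{584305200} \approx -215.58$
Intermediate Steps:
$l = -12$ ($l = 12 \left(-1\right) = -12$)
$\frac{2587}{l} + \frac{\frac{1495}{1607} - \frac{1943}{-2320}}{-4545} = \frac{2587}{-12} + \frac{\frac{1495}{1607} - \frac{1943}{-2320}}{-4545} = 2587 \left(- \frac{1}{12}\right) + \left(1495 \cdot \frac{1}{1607} - - \frac{67}{80}\right) \left(- \frac{1}{4545}\right) = - \frac{2587}{12} + \left(\frac{1495}{1607} + \frac{67}{80}\right) \left(- \frac{1}{4545}\right) = - \frac{2587}{12} + \frac{227269}{128560} \left(- \frac{1}{4545}\right) = - \frac{2587}{12} - \frac{227269}{584305200} = - \frac{125966689969}{584305200}$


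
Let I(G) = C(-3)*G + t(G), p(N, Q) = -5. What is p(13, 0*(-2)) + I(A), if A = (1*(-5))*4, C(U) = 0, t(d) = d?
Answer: -25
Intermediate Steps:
A = -20 (A = -5*4 = -20)
I(G) = G (I(G) = 0*G + G = 0 + G = G)
p(13, 0*(-2)) + I(A) = -5 - 20 = -25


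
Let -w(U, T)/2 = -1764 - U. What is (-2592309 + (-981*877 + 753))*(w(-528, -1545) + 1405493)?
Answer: -4860144527745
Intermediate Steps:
w(U, T) = 3528 + 2*U (w(U, T) = -2*(-1764 - U) = 3528 + 2*U)
(-2592309 + (-981*877 + 753))*(w(-528, -1545) + 1405493) = (-2592309 + (-981*877 + 753))*((3528 + 2*(-528)) + 1405493) = (-2592309 + (-860337 + 753))*((3528 - 1056) + 1405493) = (-2592309 - 859584)*(2472 + 1405493) = -3451893*1407965 = -4860144527745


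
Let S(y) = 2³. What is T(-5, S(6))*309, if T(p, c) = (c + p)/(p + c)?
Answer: 309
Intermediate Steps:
S(y) = 8
T(p, c) = 1 (T(p, c) = (c + p)/(c + p) = 1)
T(-5, S(6))*309 = 1*309 = 309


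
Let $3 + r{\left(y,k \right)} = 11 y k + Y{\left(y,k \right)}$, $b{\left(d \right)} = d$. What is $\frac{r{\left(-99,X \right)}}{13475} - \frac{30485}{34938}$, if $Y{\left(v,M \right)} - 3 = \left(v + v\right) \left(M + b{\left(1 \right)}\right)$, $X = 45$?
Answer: $- \frac{221921579}{42799050} \approx -5.1852$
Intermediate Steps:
$Y{\left(v,M \right)} = 3 + 2 v \left(1 + M\right)$ ($Y{\left(v,M \right)} = 3 + \left(v + v\right) \left(M + 1\right) = 3 + 2 v \left(1 + M\right)$)
$r{\left(y,k \right)} = 2 y + 13 k y$ ($r{\left(y,k \right)} = -3 + \left(11 y k + \left(3 + 2 y + 2 k y\right)\right) = -3 + \left(11 k y + \left(3 + 2 y + 2 k y\right)\right) = -3 + \left(3 + 2 y + 13 k y\right) = 2 y + 13 k y$)
$\frac{r{\left(-99,X \right)}}{13475} - \frac{30485}{34938} = \frac{\left(-99\right) \left(2 + 13 \cdot 45\right)}{13475} - \frac{30485}{34938} = - 99 \left(2 + 585\right) \frac{1}{13475} - \frac{30485}{34938} = \left(-99\right) 587 \cdot \frac{1}{13475} - \frac{30485}{34938} = \left(-58113\right) \frac{1}{13475} - \frac{30485}{34938} = - \frac{5283}{1225} - \frac{30485}{34938} = - \frac{221921579}{42799050}$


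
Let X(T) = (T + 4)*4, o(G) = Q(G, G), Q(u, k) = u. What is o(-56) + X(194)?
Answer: 736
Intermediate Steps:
o(G) = G
X(T) = 16 + 4*T (X(T) = (4 + T)*4 = 16 + 4*T)
o(-56) + X(194) = -56 + (16 + 4*194) = -56 + (16 + 776) = -56 + 792 = 736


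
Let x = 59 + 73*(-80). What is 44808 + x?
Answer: 39027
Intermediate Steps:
x = -5781 (x = 59 - 5840 = -5781)
44808 + x = 44808 - 5781 = 39027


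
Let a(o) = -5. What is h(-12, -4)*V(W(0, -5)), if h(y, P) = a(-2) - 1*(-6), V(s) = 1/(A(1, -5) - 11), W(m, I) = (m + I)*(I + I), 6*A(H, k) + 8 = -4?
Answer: -1/13 ≈ -0.076923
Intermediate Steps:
A(H, k) = -2 (A(H, k) = -4/3 + (1/6)*(-4) = -4/3 - 2/3 = -2)
W(m, I) = 2*I*(I + m) (W(m, I) = (I + m)*(2*I) = 2*I*(I + m))
V(s) = -1/13 (V(s) = 1/(-2 - 11) = 1/(-13) = -1/13)
h(y, P) = 1 (h(y, P) = -5 - 1*(-6) = -5 + 6 = 1)
h(-12, -4)*V(W(0, -5)) = 1*(-1/13) = -1/13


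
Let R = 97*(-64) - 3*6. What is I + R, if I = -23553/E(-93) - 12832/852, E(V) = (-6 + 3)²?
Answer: -1886767/213 ≈ -8858.1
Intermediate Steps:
E(V) = 9 (E(V) = (-3)² = 9)
R = -6226 (R = -6208 - 18 = -6226)
I = -560629/213 (I = -23553/9 - 12832/852 = -23553*⅑ - 12832*1/852 = -2617 - 3208/213 = -560629/213 ≈ -2632.1)
I + R = -560629/213 - 6226 = -1886767/213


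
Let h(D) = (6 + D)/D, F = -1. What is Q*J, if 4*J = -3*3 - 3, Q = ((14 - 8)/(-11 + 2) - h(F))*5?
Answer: -65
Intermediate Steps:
h(D) = (6 + D)/D
Q = 65/3 (Q = ((14 - 8)/(-11 + 2) - (6 - 1)/(-1))*5 = (6/(-9) - (-1)*5)*5 = (6*(-1/9) - 1*(-5))*5 = (-2/3 + 5)*5 = (13/3)*5 = 65/3 ≈ 21.667)
J = -3 (J = (-3*3 - 3)/4 = (-9 - 3)/4 = (1/4)*(-12) = -3)
Q*J = (65/3)*(-3) = -65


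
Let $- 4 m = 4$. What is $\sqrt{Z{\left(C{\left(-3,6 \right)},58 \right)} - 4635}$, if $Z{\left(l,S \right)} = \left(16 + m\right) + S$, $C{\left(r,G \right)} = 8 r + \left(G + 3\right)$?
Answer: $i \sqrt{4562} \approx 67.543 i$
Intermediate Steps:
$m = -1$ ($m = \left(- \frac{1}{4}\right) 4 = -1$)
$C{\left(r,G \right)} = 3 + G + 8 r$ ($C{\left(r,G \right)} = 8 r + \left(3 + G\right) = 3 + G + 8 r$)
$Z{\left(l,S \right)} = 15 + S$ ($Z{\left(l,S \right)} = \left(16 - 1\right) + S = 15 + S$)
$\sqrt{Z{\left(C{\left(-3,6 \right)},58 \right)} - 4635} = \sqrt{\left(15 + 58\right) - 4635} = \sqrt{73 - 4635} = \sqrt{-4562} = i \sqrt{4562}$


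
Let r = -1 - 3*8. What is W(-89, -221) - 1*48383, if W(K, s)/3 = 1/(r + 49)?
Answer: -387063/8 ≈ -48383.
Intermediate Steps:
r = -25 (r = -1 - 24 = -25)
W(K, s) = ⅛ (W(K, s) = 3/(-25 + 49) = 3/24 = 3*(1/24) = ⅛)
W(-89, -221) - 1*48383 = ⅛ - 1*48383 = ⅛ - 48383 = -387063/8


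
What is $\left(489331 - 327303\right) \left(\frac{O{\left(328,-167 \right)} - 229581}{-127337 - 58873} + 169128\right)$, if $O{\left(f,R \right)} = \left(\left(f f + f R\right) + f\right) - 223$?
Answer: $\frac{2551414534409672}{93105} \approx 2.7404 \cdot 10^{10}$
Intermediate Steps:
$O{\left(f,R \right)} = -223 + f + f^{2} + R f$ ($O{\left(f,R \right)} = \left(\left(f^{2} + R f\right) + f\right) - 223 = \left(f + f^{2} + R f\right) - 223 = -223 + f + f^{2} + R f$)
$\left(489331 - 327303\right) \left(\frac{O{\left(328,-167 \right)} - 229581}{-127337 - 58873} + 169128\right) = \left(489331 - 327303\right) \left(\frac{\left(-223 + 328 + 328^{2} - 54776\right) - 229581}{-127337 - 58873} + 169128\right) = 162028 \left(\frac{\left(-223 + 328 + 107584 - 54776\right) - 229581}{-186210} + 169128\right) = 162028 \left(\left(52913 - 229581\right) \left(- \frac{1}{186210}\right) + 169128\right) = 162028 \left(\left(-176668\right) \left(- \frac{1}{186210}\right) + 169128\right) = 162028 \left(\frac{88334}{93105} + 169128\right) = 162028 \cdot \frac{15746750774}{93105} = \frac{2551414534409672}{93105}$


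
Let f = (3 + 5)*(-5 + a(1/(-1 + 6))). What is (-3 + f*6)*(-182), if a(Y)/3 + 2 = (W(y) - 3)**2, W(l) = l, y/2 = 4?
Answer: -558558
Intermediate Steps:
y = 8 (y = 2*4 = 8)
a(Y) = 69 (a(Y) = -6 + 3*(8 - 3)**2 = -6 + 3*5**2 = -6 + 3*25 = -6 + 75 = 69)
f = 512 (f = (3 + 5)*(-5 + 69) = 8*64 = 512)
(-3 + f*6)*(-182) = (-3 + 512*6)*(-182) = (-3 + 3072)*(-182) = 3069*(-182) = -558558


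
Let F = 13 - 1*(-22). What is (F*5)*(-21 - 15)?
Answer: -6300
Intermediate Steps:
F = 35 (F = 13 + 22 = 35)
(F*5)*(-21 - 15) = (35*5)*(-21 - 15) = 175*(-36) = -6300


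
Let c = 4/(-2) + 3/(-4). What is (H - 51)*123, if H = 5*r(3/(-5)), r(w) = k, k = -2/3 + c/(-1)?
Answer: -19967/4 ≈ -4991.8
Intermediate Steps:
c = -11/4 (c = 4*(-1/2) + 3*(-1/4) = -2 - 3/4 = -11/4 ≈ -2.7500)
k = 25/12 (k = -2/3 - 11/4/(-1) = -2*1/3 - 11/4*(-1) = -2/3 + 11/4 = 25/12 ≈ 2.0833)
r(w) = 25/12
H = 125/12 (H = 5*(25/12) = 125/12 ≈ 10.417)
(H - 51)*123 = (125/12 - 51)*123 = -487/12*123 = -19967/4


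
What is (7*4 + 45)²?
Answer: 5329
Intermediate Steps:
(7*4 + 45)² = (28 + 45)² = 73² = 5329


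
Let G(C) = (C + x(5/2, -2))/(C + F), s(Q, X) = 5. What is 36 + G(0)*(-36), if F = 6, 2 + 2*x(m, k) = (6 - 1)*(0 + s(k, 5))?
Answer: -33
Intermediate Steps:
x(m, k) = 23/2 (x(m, k) = -1 + ((6 - 1)*(0 + 5))/2 = -1 + (5*5)/2 = -1 + (1/2)*25 = -1 + 25/2 = 23/2)
G(C) = (23/2 + C)/(6 + C) (G(C) = (C + 23/2)/(C + 6) = (23/2 + C)/(6 + C))
36 + G(0)*(-36) = 36 + ((23/2 + 0)/(6 + 0))*(-36) = 36 + ((23/2)/6)*(-36) = 36 + ((1/6)*(23/2))*(-36) = 36 + (23/12)*(-36) = 36 - 69 = -33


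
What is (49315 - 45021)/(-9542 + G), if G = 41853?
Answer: 4294/32311 ≈ 0.13290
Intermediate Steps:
(49315 - 45021)/(-9542 + G) = (49315 - 45021)/(-9542 + 41853) = 4294/32311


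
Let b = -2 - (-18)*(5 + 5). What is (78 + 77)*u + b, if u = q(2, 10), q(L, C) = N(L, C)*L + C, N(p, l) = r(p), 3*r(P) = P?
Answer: 5804/3 ≈ 1934.7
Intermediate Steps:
r(P) = P/3
N(p, l) = p/3
q(L, C) = C + L**2/3 (q(L, C) = (L/3)*L + C = L**2/3 + C = C + L**2/3)
u = 34/3 (u = 10 + (1/3)*2**2 = 10 + (1/3)*4 = 10 + 4/3 = 34/3 ≈ 11.333)
b = 178 (b = -2 - (-18)*10 = -2 - 6*(-30) = -2 + 180 = 178)
(78 + 77)*u + b = (78 + 77)*(34/3) + 178 = 155*(34/3) + 178 = 5270/3 + 178 = 5804/3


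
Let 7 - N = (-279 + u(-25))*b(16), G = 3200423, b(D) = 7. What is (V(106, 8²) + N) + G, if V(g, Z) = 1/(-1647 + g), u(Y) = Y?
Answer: 4935141877/1541 ≈ 3.2026e+6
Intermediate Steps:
N = 2135 (N = 7 - (-279 - 25)*7 = 7 - (-304)*7 = 7 - 1*(-2128) = 7 + 2128 = 2135)
(V(106, 8²) + N) + G = (1/(-1647 + 106) + 2135) + 3200423 = (1/(-1541) + 2135) + 3200423 = (-1/1541 + 2135) + 3200423 = 3290034/1541 + 3200423 = 4935141877/1541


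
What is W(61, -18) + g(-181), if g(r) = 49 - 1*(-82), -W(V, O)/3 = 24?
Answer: 59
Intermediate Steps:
W(V, O) = -72 (W(V, O) = -3*24 = -72)
g(r) = 131 (g(r) = 49 + 82 = 131)
W(61, -18) + g(-181) = -72 + 131 = 59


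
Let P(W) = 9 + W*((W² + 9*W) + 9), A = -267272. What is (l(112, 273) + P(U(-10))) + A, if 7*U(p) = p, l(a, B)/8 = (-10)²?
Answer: -91395919/343 ≈ -2.6646e+5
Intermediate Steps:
l(a, B) = 800 (l(a, B) = 8*(-10)² = 8*100 = 800)
U(p) = p/7
P(W) = 9 + W*(9 + W² + 9*W)
(l(112, 273) + P(U(-10))) + A = (800 + (9 + ((⅐)*(-10))³ + 9*((⅐)*(-10)) + 9*((⅐)*(-10))²)) - 267272 = (800 + (9 + (-10/7)³ + 9*(-10/7) + 9*(-10/7)²)) - 267272 = (800 + (9 - 1000/343 - 90/7 + 9*(100/49))) - 267272 = (800 + (9 - 1000/343 - 90/7 + 900/49)) - 267272 = (800 + 3977/343) - 267272 = 278377/343 - 267272 = -91395919/343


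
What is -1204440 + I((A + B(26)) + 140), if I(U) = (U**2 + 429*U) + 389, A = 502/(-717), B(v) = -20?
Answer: -585361735061/514089 ≈ -1.1386e+6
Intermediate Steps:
A = -502/717 (A = 502*(-1/717) = -502/717 ≈ -0.70014)
I(U) = 389 + U**2 + 429*U
-1204440 + I((A + B(26)) + 140) = -1204440 + (389 + ((-502/717 - 20) + 140)**2 + 429*((-502/717 - 20) + 140)) = -1204440 + (389 + (-14842/717 + 140)**2 + 429*(-14842/717 + 140)) = -1204440 + (389 + (85538/717)**2 + 429*(85538/717)) = -1204440 + (389 + 7316749444/514089 + 12231934/239) = -1204440 + 33827620099/514089 = -585361735061/514089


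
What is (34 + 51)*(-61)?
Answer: -5185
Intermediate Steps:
(34 + 51)*(-61) = 85*(-61) = -5185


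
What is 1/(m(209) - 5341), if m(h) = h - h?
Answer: -1/5341 ≈ -0.00018723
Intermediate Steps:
m(h) = 0
1/(m(209) - 5341) = 1/(0 - 5341) = 1/(-5341) = -1/5341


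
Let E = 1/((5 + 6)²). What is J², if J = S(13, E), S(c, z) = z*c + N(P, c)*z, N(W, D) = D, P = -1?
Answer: 676/14641 ≈ 0.046172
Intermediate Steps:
E = 1/121 (E = 1/(11²) = 1/121 ≈ 0.0082645)
S(c, z) = 2*c*z (S(c, z) = z*c + c*z = c*z + c*z = 2*c*z)
J = 26/121 (J = 2*13*(1/121) = 26/121 ≈ 0.21488)
J² = (26/121)² = 676/14641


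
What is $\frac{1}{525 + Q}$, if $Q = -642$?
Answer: $- \frac{1}{117} \approx -0.008547$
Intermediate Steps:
$\frac{1}{525 + Q} = \frac{1}{525 - 642} = \frac{1}{-117} = - \frac{1}{117}$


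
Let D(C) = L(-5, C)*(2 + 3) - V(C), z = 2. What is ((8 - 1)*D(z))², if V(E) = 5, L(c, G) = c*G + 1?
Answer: 122500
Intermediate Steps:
L(c, G) = 1 + G*c (L(c, G) = G*c + 1 = 1 + G*c)
D(C) = -25*C (D(C) = (1 + C*(-5))*(2 + 3) - 1*5 = (1 - 5*C)*5 - 5 = (5 - 25*C) - 5 = -25*C)
((8 - 1)*D(z))² = ((8 - 1)*(-25*2))² = (7*(-50))² = (-350)² = 122500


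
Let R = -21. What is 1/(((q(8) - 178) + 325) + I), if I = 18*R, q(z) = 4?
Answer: -1/227 ≈ -0.0044053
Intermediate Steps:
I = -378 (I = 18*(-21) = -378)
1/(((q(8) - 178) + 325) + I) = 1/(((4 - 178) + 325) - 378) = 1/((-174 + 325) - 378) = 1/(151 - 378) = 1/(-227) = -1/227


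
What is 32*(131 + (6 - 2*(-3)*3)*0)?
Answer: 4192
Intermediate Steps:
32*(131 + (6 - 2*(-3)*3)*0) = 32*(131 + (6 + 6*3)*0) = 32*(131 + (6 + 18)*0) = 32*(131 + 24*0) = 32*(131 + 0) = 32*131 = 4192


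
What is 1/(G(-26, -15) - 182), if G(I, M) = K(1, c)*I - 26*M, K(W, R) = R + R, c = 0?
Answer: 1/208 ≈ 0.0048077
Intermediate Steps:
K(W, R) = 2*R
G(I, M) = -26*M (G(I, M) = (2*0)*I - 26*M = 0*I - 26*M = 0 - 26*M = -26*M)
1/(G(-26, -15) - 182) = 1/(-26*(-15) - 182) = 1/(390 - 182) = 1/208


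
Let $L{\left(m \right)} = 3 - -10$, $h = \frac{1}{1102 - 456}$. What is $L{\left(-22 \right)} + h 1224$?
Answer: $\frac{283}{19} \approx 14.895$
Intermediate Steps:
$h = \frac{1}{646} \approx 0.001548$
$L{\left(m \right)} = 13$ ($L{\left(m \right)} = 3 + 10 = 13$)
$L{\left(-22 \right)} + h 1224 = 13 + \frac{1}{646} \cdot 1224 = 13 + \frac{36}{19} = \frac{283}{19}$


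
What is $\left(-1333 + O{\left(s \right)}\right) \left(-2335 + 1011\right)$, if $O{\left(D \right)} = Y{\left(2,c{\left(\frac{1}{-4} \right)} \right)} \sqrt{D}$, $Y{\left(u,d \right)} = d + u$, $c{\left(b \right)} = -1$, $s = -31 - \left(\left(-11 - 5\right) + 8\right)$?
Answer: $1764892 - 1324 i \sqrt{23} \approx 1.7649 \cdot 10^{6} - 6349.7 i$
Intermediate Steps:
$s = -23$ ($s = -31 - \left(-16 + 8\right) = -31 - -8 = -31 + 8 = -23$)
$O{\left(D \right)} = \sqrt{D}$ ($O{\left(D \right)} = \left(-1 + 2\right) \sqrt{D} = 1 \sqrt{D} = \sqrt{D}$)
$\left(-1333 + O{\left(s \right)}\right) \left(-2335 + 1011\right) = \left(-1333 + \sqrt{-23}\right) \left(-2335 + 1011\right) = \left(-1333 + i \sqrt{23}\right) \left(-1324\right) = 1764892 - 1324 i \sqrt{23}$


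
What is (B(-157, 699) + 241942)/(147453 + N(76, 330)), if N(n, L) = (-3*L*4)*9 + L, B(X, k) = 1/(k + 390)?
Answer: 263474839/122123727 ≈ 2.1574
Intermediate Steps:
B(X, k) = 1/(390 + k)
N(n, L) = -107*L (N(n, L) = -12*L*9 + L = -108*L + L = -107*L)
(B(-157, 699) + 241942)/(147453 + N(76, 330)) = (1/(390 + 699) + 241942)/(147453 - 107*330) = (1/1089 + 241942)/(147453 - 35310) = (1/1089 + 241942)/112143 = (263474839/1089)*(1/112143) = 263474839/122123727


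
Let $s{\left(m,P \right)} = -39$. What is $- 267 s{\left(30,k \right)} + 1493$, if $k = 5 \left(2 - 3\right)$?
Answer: $11906$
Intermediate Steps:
$k = -5$ ($k = 5 \left(-1\right) = -5$)
$- 267 s{\left(30,k \right)} + 1493 = \left(-267\right) \left(-39\right) + 1493 = 10413 + 1493 = 11906$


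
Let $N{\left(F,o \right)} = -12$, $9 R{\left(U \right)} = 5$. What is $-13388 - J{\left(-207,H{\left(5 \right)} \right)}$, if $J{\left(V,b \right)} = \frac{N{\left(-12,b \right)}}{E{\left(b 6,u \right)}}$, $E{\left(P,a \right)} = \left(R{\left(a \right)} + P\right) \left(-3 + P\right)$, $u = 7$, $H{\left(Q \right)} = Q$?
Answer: $- \frac{3681696}{275} \approx -13388.0$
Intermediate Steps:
$R{\left(U \right)} = \frac{5}{9}$ ($R{\left(U \right)} = \frac{1}{9} \cdot 5 = \frac{5}{9}$)
$E{\left(P,a \right)} = \left(-3 + P\right) \left(\frac{5}{9} + P\right)$ ($E{\left(P,a \right)} = \left(\frac{5}{9} + P\right) \left(-3 + P\right) = \left(-3 + P\right) \left(\frac{5}{9} + P\right)$)
$J{\left(V,b \right)} = - \frac{12}{- \frac{5}{3} + 36 b^{2} - \frac{44 b}{3}}$ ($J{\left(V,b \right)} = - \frac{12}{- \frac{5}{3} + \left(b 6\right)^{2} - \frac{22 b 6}{9}} = - \frac{12}{- \frac{5}{3} + \left(6 b\right)^{2} - \frac{22 \cdot 6 b}{9}} = - \frac{12}{- \frac{5}{3} + 36 b^{2} - \frac{44 b}{3}}$)
$-13388 - J{\left(-207,H{\left(5 \right)} \right)} = -13388 - \frac{36}{5 - 108 \cdot 5^{2} + 44 \cdot 5} = -13388 - \frac{36}{5 - 2700 + 220} = -13388 - \frac{36}{-2475} = -13388 - 36 \left(- \frac{1}{2475}\right) = -13388 - - \frac{4}{275} = -13388 + \frac{4}{275} = - \frac{3681696}{275}$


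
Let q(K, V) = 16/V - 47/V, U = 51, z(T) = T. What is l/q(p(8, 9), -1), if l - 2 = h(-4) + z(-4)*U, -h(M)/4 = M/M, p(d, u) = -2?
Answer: -206/31 ≈ -6.6452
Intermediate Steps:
q(K, V) = -31/V
h(M) = -4 (h(M) = -4*M/M = -4*1 = -4)
l = -206 (l = 2 + (-4 - 4*51) = 2 + (-4 - 204) = 2 - 208 = -206)
l/q(p(8, 9), -1) = -206/((-31/(-1))) = -206/((-31*(-1))) = -206/31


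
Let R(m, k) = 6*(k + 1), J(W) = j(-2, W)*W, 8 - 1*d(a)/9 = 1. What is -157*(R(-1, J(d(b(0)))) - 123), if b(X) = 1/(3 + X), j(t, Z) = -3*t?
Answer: -337707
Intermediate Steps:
d(a) = 63 (d(a) = 72 - 9*1 = 72 - 9 = 63)
J(W) = 6*W (J(W) = (-3*(-2))*W = 6*W)
R(m, k) = 6 + 6*k (R(m, k) = 6*(1 + k) = 6 + 6*k)
-157*(R(-1, J(d(b(0)))) - 123) = -157*((6 + 6*(6*63)) - 123) = -157*((6 + 6*378) - 123) = -157*((6 + 2268) - 123) = -157*(2274 - 123) = -157*2151 = -337707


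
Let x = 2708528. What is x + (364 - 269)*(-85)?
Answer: 2700453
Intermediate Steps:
x + (364 - 269)*(-85) = 2708528 + (364 - 269)*(-85) = 2708528 + 95*(-85) = 2708528 - 8075 = 2700453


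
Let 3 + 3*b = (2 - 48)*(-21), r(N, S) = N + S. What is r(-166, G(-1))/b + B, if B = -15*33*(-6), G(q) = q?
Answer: 953203/321 ≈ 2969.5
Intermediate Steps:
B = 2970 (B = -495*(-6) = 2970)
b = 321 (b = -1 + ((2 - 48)*(-21))/3 = -1 + (-46*(-21))/3 = -1 + (⅓)*966 = -1 + 322 = 321)
r(-166, G(-1))/b + B = (-166 - 1)/321 + 2970 = -167*1/321 + 2970 = -167/321 + 2970 = 953203/321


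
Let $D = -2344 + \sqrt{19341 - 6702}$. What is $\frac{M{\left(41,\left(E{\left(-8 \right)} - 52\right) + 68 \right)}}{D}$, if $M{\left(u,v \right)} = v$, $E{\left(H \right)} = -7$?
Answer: $- \frac{21096}{5481697} - \frac{9 \sqrt{12639}}{5481697} \approx -0.004033$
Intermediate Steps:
$D = -2344 + \sqrt{12639} \approx -2231.6$
$\frac{M{\left(41,\left(E{\left(-8 \right)} - 52\right) + 68 \right)}}{D} = \frac{\left(-7 - 52\right) + 68}{-2344 + \sqrt{12639}} = \frac{-59 + 68}{-2344 + \sqrt{12639}} = \frac{9}{-2344 + \sqrt{12639}}$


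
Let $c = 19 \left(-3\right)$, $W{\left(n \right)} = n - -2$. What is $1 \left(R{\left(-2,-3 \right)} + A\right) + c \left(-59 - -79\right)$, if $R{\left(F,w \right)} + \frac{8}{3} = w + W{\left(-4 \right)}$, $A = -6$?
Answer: $- \frac{3461}{3} \approx -1153.7$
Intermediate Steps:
$W{\left(n \right)} = 2 + n$ ($W{\left(n \right)} = n + 2 = 2 + n$)
$c = -57$
$R{\left(F,w \right)} = - \frac{14}{3} + w$ ($R{\left(F,w \right)} = - \frac{8}{3} + \left(w + \left(2 - 4\right)\right) = - \frac{8}{3} + \left(w - 2\right) = - \frac{8}{3} + \left(-2 + w\right) = - \frac{14}{3} + w$)
$1 \left(R{\left(-2,-3 \right)} + A\right) + c \left(-59 - -79\right) = 1 \left(\left(- \frac{14}{3} - 3\right) - 6\right) - 57 \left(-59 - -79\right) = 1 \left(- \frac{23}{3} - 6\right) - 57 \left(-59 + 79\right) = 1 \left(- \frac{41}{3}\right) - 1140 = - \frac{41}{3} - 1140 = - \frac{3461}{3}$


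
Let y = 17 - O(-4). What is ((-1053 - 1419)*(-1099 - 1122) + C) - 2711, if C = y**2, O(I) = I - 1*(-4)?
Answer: 5487890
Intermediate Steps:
O(I) = 4 + I (O(I) = I + 4 = 4 + I)
y = 17 (y = 17 - (4 - 4) = 17 - 1*0 = 17 + 0 = 17)
C = 289 (C = 17**2 = 289)
((-1053 - 1419)*(-1099 - 1122) + C) - 2711 = ((-1053 - 1419)*(-1099 - 1122) + 289) - 2711 = (-2472*(-2221) + 289) - 2711 = (5490312 + 289) - 2711 = 5490601 - 2711 = 5487890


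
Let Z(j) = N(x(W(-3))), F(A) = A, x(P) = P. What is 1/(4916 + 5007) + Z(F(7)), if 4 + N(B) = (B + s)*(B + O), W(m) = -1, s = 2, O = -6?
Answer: -109152/9923 ≈ -11.000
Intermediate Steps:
N(B) = -4 + (-6 + B)*(2 + B) (N(B) = -4 + (B + 2)*(B - 6) = -4 + (2 + B)*(-6 + B) = -4 + (-6 + B)*(2 + B))
Z(j) = -11 (Z(j) = -16 + (-1)² - 4*(-1) = -16 + 1 + 4 = -11)
1/(4916 + 5007) + Z(F(7)) = 1/(4916 + 5007) - 11 = 1/9923 - 11 = -109152/9923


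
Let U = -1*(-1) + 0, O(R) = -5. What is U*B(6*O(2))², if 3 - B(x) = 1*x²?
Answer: 804609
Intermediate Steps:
U = 1 (U = 1 + 0 = 1)
B(x) = 3 - x²
U*B(6*O(2))² = 1*(3 - (6*(-5))²)² = 1*(3 - 1*(-30)²)² = 1*(3 - 1*900)² = 1*(3 - 900)² = 1*(-897)² = 1*804609 = 804609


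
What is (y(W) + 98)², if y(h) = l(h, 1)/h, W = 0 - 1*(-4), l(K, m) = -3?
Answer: 151321/16 ≈ 9457.6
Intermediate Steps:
W = 4 (W = 0 + 4 = 4)
y(h) = -3/h
(y(W) + 98)² = (-3/4 + 98)² = (-3*¼ + 98)² = (-¾ + 98)² = (389/4)² = 151321/16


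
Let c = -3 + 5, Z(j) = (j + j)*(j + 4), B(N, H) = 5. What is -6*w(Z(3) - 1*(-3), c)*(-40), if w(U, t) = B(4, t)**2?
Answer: 6000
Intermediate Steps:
Z(j) = 2*j*(4 + j) (Z(j) = (2*j)*(4 + j) = 2*j*(4 + j))
c = 2
w(U, t) = 25 (w(U, t) = 5**2 = 25)
-6*w(Z(3) - 1*(-3), c)*(-40) = -6*25*(-40) = -150*(-40) = 6000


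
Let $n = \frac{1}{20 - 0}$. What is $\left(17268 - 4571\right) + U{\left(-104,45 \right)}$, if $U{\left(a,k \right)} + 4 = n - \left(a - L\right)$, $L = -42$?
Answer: $\frac{255101}{20} \approx 12755.0$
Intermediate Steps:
$n = \frac{1}{20}$ ($n = \frac{1}{20 + 0} = \frac{1}{20} \approx 0.05$)
$U{\left(a,k \right)} = - \frac{919}{20} - a$ ($U{\left(a,k \right)} = -4 - \left(- \frac{1}{20} + 42 + a\right) = -4 - \left(\frac{839}{20} + a\right) = - \frac{919}{20} - a$)
$\left(17268 - 4571\right) + U{\left(-104,45 \right)} = \left(17268 - 4571\right) - - \frac{1161}{20} = 12697 + \left(- \frac{919}{20} + 104\right) = 12697 + \frac{1161}{20} = \frac{255101}{20}$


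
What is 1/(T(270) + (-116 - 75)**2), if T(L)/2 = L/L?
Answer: 1/36483 ≈ 2.7410e-5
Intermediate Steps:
T(L) = 2 (T(L) = 2*(L/L) = 2*1 = 2)
1/(T(270) + (-116 - 75)**2) = 1/(2 + (-116 - 75)**2) = 1/(2 + (-191)**2) = 1/(2 + 36481) = 1/36483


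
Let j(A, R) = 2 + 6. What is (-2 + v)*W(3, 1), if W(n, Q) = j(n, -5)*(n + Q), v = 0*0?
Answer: -64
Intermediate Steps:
j(A, R) = 8
v = 0
W(n, Q) = 8*Q + 8*n (W(n, Q) = 8*(n + Q) = 8*(Q + n) = 8*Q + 8*n)
(-2 + v)*W(3, 1) = (-2 + 0)*(8*1 + 8*3) = -2*(8 + 24) = -2*32 = -64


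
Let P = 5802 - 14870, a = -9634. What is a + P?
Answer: -18702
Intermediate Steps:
P = -9068
a + P = -9634 - 9068 = -18702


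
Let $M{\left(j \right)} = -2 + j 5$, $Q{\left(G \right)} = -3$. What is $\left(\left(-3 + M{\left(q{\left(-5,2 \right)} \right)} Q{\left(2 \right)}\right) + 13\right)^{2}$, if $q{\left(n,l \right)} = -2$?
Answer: $2116$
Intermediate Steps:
$M{\left(j \right)} = -2 + 5 j$
$\left(\left(-3 + M{\left(q{\left(-5,2 \right)} \right)} Q{\left(2 \right)}\right) + 13\right)^{2} = \left(\left(-3 + \left(-2 + 5 \left(-2\right)\right) \left(-3\right)\right) + 13\right)^{2} = \left(\left(-3 + \left(-2 - 10\right) \left(-3\right)\right) + 13\right)^{2} = \left(\left(-3 - -36\right) + 13\right)^{2} = \left(\left(-3 + 36\right) + 13\right)^{2} = \left(33 + 13\right)^{2} = 46^{2} = 2116$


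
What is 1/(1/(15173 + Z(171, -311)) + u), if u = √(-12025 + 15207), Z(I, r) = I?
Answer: -15344/749164785151 + 235438336*√3182/749164785151 ≈ 0.017728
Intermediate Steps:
u = √3182 ≈ 56.409
1/(1/(15173 + Z(171, -311)) + u) = 1/(1/(15173 + 171) + √3182) = 1/(1/15344 + √3182)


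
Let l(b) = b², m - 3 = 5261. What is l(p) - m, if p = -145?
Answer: 15761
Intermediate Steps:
m = 5264 (m = 3 + 5261 = 5264)
l(p) - m = (-145)² - 1*5264 = 21025 - 5264 = 15761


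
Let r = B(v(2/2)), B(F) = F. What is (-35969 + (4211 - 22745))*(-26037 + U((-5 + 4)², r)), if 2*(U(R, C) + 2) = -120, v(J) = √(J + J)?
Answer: 1422473797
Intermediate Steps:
v(J) = √2*√J (v(J) = √(2*J) = √2*√J)
r = √2 (r = √2*√(2/2) = √2*√(2*(½)) = √2*√1 = √2*1 = √2 ≈ 1.4142)
U(R, C) = -62 (U(R, C) = -2 + (½)*(-120) = -2 - 60 = -62)
(-35969 + (4211 - 22745))*(-26037 + U((-5 + 4)², r)) = (-35969 + (4211 - 22745))*(-26037 - 62) = (-35969 - 18534)*(-26099) = -54503*(-26099) = 1422473797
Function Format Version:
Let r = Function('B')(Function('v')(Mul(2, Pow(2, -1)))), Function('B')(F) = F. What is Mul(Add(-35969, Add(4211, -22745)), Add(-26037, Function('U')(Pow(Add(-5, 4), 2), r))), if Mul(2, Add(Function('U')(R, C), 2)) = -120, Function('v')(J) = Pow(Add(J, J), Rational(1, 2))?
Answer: 1422473797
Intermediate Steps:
Function('v')(J) = Mul(Pow(2, Rational(1, 2)), Pow(J, Rational(1, 2))) (Function('v')(J) = Pow(Mul(2, J), Rational(1, 2)) = Mul(Pow(2, Rational(1, 2)), Pow(J, Rational(1, 2))))
r = Pow(2, Rational(1, 2)) (r = Mul(Pow(2, Rational(1, 2)), Pow(Mul(2, Pow(2, -1)), Rational(1, 2))) = Mul(Pow(2, Rational(1, 2)), Pow(Mul(2, Rational(1, 2)), Rational(1, 2))) = Mul(Pow(2, Rational(1, 2)), Pow(1, Rational(1, 2))) = Mul(Pow(2, Rational(1, 2)), 1) = Pow(2, Rational(1, 2)) ≈ 1.4142)
Function('U')(R, C) = -62 (Function('U')(R, C) = Add(-2, Mul(Rational(1, 2), -120)) = Add(-2, -60) = -62)
Mul(Add(-35969, Add(4211, -22745)), Add(-26037, Function('U')(Pow(Add(-5, 4), 2), r))) = Mul(Add(-35969, Add(4211, -22745)), Add(-26037, -62)) = Mul(Add(-35969, -18534), -26099) = Mul(-54503, -26099) = 1422473797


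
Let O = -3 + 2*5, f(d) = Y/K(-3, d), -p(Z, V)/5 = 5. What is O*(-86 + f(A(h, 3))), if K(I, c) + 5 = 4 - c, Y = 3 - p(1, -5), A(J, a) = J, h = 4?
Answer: -3206/5 ≈ -641.20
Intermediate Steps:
p(Z, V) = -25 (p(Z, V) = -5*5 = -25)
Y = 28 (Y = 3 - 1*(-25) = 3 + 25 = 28)
K(I, c) = -1 - c (K(I, c) = -5 + (4 - c) = -1 - c)
f(d) = 28/(-1 - d)
O = 7 (O = -3 + 10 = 7)
O*(-86 + f(A(h, 3))) = 7*(-86 - 28/(1 + 4)) = 7*(-86 - 28/5) = 7*(-458/5) = -3206/5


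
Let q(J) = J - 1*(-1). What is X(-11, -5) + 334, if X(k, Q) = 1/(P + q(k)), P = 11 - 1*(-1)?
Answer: 669/2 ≈ 334.50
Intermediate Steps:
q(J) = 1 + J (q(J) = J + 1 = 1 + J)
P = 12 (P = 11 + 1 = 12)
X(k, Q) = 1/(13 + k) (X(k, Q) = 1/(12 + (1 + k)) = 1/(13 + k))
X(-11, -5) + 334 = 1/(13 - 11) + 334 = 1/2 + 334 = 669/2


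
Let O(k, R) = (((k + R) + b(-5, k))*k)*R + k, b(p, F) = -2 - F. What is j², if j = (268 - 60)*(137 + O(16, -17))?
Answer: 1224935405824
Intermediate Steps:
O(k, R) = k + R*k*(-2 + R) (O(k, R) = (((k + R) + (-2 - k))*k)*R + k = (((R + k) + (-2 - k))*k)*R + k = ((-2 + R)*k)*R + k = (k*(-2 + R))*R + k = R*k*(-2 + R) + k = k + R*k*(-2 + R))
j = 1106768 (j = (268 - 60)*(137 + 16*(1 + (-17)² - 2*(-17))) = 208*(137 + 16*(1 + 289 + 34)) = 208*(137 + 16*324) = 208*(137 + 5184) = 208*5321 = 1106768)
j² = 1106768² = 1224935405824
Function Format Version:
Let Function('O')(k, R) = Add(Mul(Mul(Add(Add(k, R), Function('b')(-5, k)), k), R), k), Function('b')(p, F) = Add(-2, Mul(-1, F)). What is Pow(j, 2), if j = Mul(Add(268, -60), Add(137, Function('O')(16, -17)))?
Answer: 1224935405824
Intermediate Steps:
Function('O')(k, R) = Add(k, Mul(R, k, Add(-2, R))) (Function('O')(k, R) = Add(Mul(Mul(Add(Add(k, R), Add(-2, Mul(-1, k))), k), R), k) = Add(Mul(Mul(Add(Add(R, k), Add(-2, Mul(-1, k))), k), R), k) = Add(Mul(Mul(Add(-2, R), k), R), k) = Add(Mul(Mul(k, Add(-2, R)), R), k) = Add(Mul(R, k, Add(-2, R)), k) = Add(k, Mul(R, k, Add(-2, R))))
j = 1106768 (j = Mul(Add(268, -60), Add(137, Mul(16, Add(1, Pow(-17, 2), Mul(-2, -17))))) = Mul(208, Add(137, Mul(16, Add(1, 289, 34)))) = Mul(208, Add(137, Mul(16, 324))) = Mul(208, Add(137, 5184)) = Mul(208, 5321) = 1106768)
Pow(j, 2) = Pow(1106768, 2) = 1224935405824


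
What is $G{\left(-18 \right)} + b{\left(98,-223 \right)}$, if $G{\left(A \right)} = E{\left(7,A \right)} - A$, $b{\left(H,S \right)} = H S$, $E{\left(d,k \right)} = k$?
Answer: $-21854$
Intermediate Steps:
$G{\left(A \right)} = 0$ ($G{\left(A \right)} = A - A = 0$)
$G{\left(-18 \right)} + b{\left(98,-223 \right)} = 0 + 98 \left(-223\right) = 0 - 21854 = -21854$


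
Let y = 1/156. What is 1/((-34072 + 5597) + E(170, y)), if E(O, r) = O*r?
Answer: -78/2220965 ≈ -3.5120e-5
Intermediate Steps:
y = 1/156 ≈ 0.0064103
1/((-34072 + 5597) + E(170, y)) = 1/((-34072 + 5597) + 170*(1/156)) = 1/(-28475 + 85/78) = 1/(-2220965/78) = -78/2220965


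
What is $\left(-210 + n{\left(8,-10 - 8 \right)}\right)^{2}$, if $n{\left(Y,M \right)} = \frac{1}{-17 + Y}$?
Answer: $\frac{3575881}{81} \approx 44147.0$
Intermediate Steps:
$\left(-210 + n{\left(8,-10 - 8 \right)}\right)^{2} = \left(-210 + \frac{1}{-17 + 8}\right)^{2} = \left(-210 + \frac{1}{-9}\right)^{2} = \left(-210 - \frac{1}{9}\right)^{2} = \left(- \frac{1891}{9}\right)^{2} = \frac{3575881}{81}$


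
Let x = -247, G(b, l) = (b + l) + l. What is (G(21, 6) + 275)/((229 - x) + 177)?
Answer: 308/653 ≈ 0.47167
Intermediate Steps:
G(b, l) = b + 2*l
(G(21, 6) + 275)/((229 - x) + 177) = ((21 + 2*6) + 275)/((229 - 1*(-247)) + 177) = ((21 + 12) + 275)/((229 + 247) + 177) = (33 + 275)/(476 + 177) = 308/653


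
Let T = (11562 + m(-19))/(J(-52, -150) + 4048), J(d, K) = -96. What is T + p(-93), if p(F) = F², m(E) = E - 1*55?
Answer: 2137021/247 ≈ 8651.9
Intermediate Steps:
m(E) = -55 + E (m(E) = E - 55 = -55 + E)
T = 718/247 (T = (11562 + (-55 - 19))/(-96 + 4048) = (11562 - 74)/3952 = 11488*(1/3952) = 718/247 ≈ 2.9069)
T + p(-93) = 718/247 + (-93)² = 718/247 + 8649 = 2137021/247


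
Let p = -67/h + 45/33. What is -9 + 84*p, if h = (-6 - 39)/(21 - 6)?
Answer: 21797/11 ≈ 1981.5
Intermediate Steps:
h = -3 (h = -45/15 = -45*1/15 = -3)
p = 782/33 (p = -67/(-3) + 45/33 = -67*(-⅓) + 45*(1/33) = 67/3 + 15/11 = 782/33 ≈ 23.697)
-9 + 84*p = -9 + 84*(782/33) = -9 + 21896/11 = 21797/11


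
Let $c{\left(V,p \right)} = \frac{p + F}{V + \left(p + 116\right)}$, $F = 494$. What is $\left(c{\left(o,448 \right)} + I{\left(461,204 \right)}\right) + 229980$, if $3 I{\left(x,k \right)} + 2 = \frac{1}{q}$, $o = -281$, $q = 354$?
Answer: $\frac{69120369403}{300546} \approx 2.2998 \cdot 10^{5}$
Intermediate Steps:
$c{\left(V,p \right)} = \frac{494 + p}{116 + V + p}$ ($c{\left(V,p \right)} = \frac{p + 494}{V + \left(p + 116\right)} = \frac{494 + p}{V + \left(116 + p\right)} = \frac{494 + p}{116 + V + p}$)
$I{\left(x,k \right)} = - \frac{707}{1062}$ ($I{\left(x,k \right)} = - \frac{2}{3} + \frac{1}{3 \cdot 354} = - \frac{2}{3} + \frac{1}{3} \cdot \frac{1}{354} = - \frac{2}{3} + \frac{1}{1062} = - \frac{707}{1062}$)
$\left(c{\left(o,448 \right)} + I{\left(461,204 \right)}\right) + 229980 = \left(\frac{494 + 448}{116 - 281 + 448} - \frac{707}{1062}\right) + 229980 = \left(\frac{1}{283} \cdot 942 - \frac{707}{1062}\right) + 229980 = \left(\frac{942}{283} - \frac{707}{1062}\right) + 229980 = \frac{800323}{300546} + 229980 = \frac{69120369403}{300546}$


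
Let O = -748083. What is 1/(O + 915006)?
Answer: 1/166923 ≈ 5.9908e-6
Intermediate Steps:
1/(O + 915006) = 1/(-748083 + 915006) = 1/166923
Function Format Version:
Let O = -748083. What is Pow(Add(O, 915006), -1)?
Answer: Rational(1, 166923) ≈ 5.9908e-6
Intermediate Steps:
Pow(Add(O, 915006), -1) = Pow(Add(-748083, 915006), -1) = Pow(166923, -1) = Rational(1, 166923)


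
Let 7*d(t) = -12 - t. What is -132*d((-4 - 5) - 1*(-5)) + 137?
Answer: 2015/7 ≈ 287.86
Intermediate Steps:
d(t) = -12/7 - t/7 (d(t) = (-12 - t)/7 = -12/7 - t/7)
-132*d((-4 - 5) - 1*(-5)) + 137 = -132*(-12/7 - ((-4 - 5) - 1*(-5))/7) + 137 = -132*(-12/7 - (-9 + 5)/7) + 137 = -132*(-12/7 - 1/7*(-4)) + 137 = -132*(-12/7 + 4/7) + 137 = -132*(-8/7) + 137 = 1056/7 + 137 = 2015/7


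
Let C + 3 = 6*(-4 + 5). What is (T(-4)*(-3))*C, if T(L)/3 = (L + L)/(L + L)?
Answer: -27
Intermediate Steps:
T(L) = 3 (T(L) = 3*((L + L)/(L + L)) = 3*((2*L)/((2*L))) = 3*((2*L)*(1/(2*L))) = 3*1 = 3)
C = 3 (C = -3 + 6*(-4 + 5) = -3 + 6*1 = -3 + 6 = 3)
(T(-4)*(-3))*C = (3*(-3))*3 = -9*3 = -27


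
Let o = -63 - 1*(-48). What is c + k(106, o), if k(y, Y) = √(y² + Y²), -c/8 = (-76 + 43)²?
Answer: -8712 + √11461 ≈ -8604.9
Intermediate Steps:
o = -15 (o = -63 + 48 = -15)
c = -8712 (c = -8*(-76 + 43)² = -8*(-33)² = -8*1089 = -8712)
k(y, Y) = √(Y² + y²)
c + k(106, o) = -8712 + √((-15)² + 106²) = -8712 + √(225 + 11236) = -8712 + √11461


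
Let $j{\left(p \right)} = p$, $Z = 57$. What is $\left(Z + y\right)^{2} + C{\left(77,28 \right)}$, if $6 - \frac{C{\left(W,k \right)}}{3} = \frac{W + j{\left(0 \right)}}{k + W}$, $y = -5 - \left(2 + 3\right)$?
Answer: $\frac{11124}{5} \approx 2224.8$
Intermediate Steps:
$y = -10$ ($y = -5 - 5 = -10$)
$C{\left(W,k \right)} = 18 - \frac{3 W}{W + k}$ ($C{\left(W,k \right)} = 18 - 3 \frac{W + 0}{k + W} = 18 - 3 \frac{W}{W + k} = 18 - \frac{3 W}{W + k}$)
$\left(Z + y\right)^{2} + C{\left(77,28 \right)} = \left(57 - 10\right)^{2} + \frac{3 \left(5 \cdot 77 + 6 \cdot 28\right)}{77 + 28} = 47^{2} + \frac{3 \left(385 + 168\right)}{105} = 2209 + 3 \cdot \frac{1}{105} \cdot 553 = 2209 + \frac{79}{5} = \frac{11124}{5}$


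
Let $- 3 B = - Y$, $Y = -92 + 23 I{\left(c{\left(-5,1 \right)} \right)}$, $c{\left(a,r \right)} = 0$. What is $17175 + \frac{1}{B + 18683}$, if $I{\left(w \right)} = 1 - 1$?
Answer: $\frac{961061478}{55957} \approx 17175.0$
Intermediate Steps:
$I{\left(w \right)} = 0$
$Y = -92$ ($Y = -92 + 23 \cdot 0 = -92 + 0 = -92$)
$B = - \frac{92}{3}$ ($B = - \frac{\left(-1\right) \left(-92\right)}{3} = \left(- \frac{1}{3}\right) 92 = - \frac{92}{3} \approx -30.667$)
$17175 + \frac{1}{B + 18683} = 17175 + \frac{1}{- \frac{92}{3} + 18683} = 17175 + \frac{1}{\frac{55957}{3}} = 17175 + \frac{3}{55957} = \frac{961061478}{55957}$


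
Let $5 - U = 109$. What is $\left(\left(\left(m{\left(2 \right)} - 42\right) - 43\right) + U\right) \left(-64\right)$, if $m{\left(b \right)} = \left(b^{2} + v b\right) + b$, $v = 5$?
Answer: $11072$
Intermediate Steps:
$U = -104$ ($U = 5 - 109 = -104$)
$m{\left(b \right)} = b^{2} + 6 b$ ($m{\left(b \right)} = \left(b^{2} + 5 b\right) + b = b^{2} + 6 b$)
$\left(\left(\left(m{\left(2 \right)} - 42\right) - 43\right) + U\right) \left(-64\right) = \left(\left(\left(2 \left(6 + 2\right) - 42\right) - 43\right) - 104\right) \left(-64\right) = \left(\left(\left(2 \cdot 8 - 42\right) - 43\right) - 104\right) \left(-64\right) = \left(\left(\left(16 - 42\right) - 43\right) - 104\right) \left(-64\right) = \left(\left(-26 - 43\right) - 104\right) \left(-64\right) = \left(-69 - 104\right) \left(-64\right) = \left(-173\right) \left(-64\right) = 11072$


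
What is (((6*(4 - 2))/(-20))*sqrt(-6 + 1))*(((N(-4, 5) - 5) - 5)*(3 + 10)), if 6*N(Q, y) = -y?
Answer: 169*I*sqrt(5)/2 ≈ 188.95*I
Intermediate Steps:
N(Q, y) = -y/6 (N(Q, y) = (-y)/6 = -y/6)
(((6*(4 - 2))/(-20))*sqrt(-6 + 1))*(((N(-4, 5) - 5) - 5)*(3 + 10)) = (((6*(4 - 2))/(-20))*sqrt(-6 + 1))*(((-1/6*5 - 5) - 5)*(3 + 10)) = (((6*2)*(-1/20))*sqrt(-5))*(((-5/6 - 5) - 5)*13) = ((12*(-1/20))*(I*sqrt(5)))*((-35/6 - 5)*13) = (-3*I*sqrt(5)/5)*(-65/6*13) = -3*I*sqrt(5)/5*(-845/6) = 169*I*sqrt(5)/2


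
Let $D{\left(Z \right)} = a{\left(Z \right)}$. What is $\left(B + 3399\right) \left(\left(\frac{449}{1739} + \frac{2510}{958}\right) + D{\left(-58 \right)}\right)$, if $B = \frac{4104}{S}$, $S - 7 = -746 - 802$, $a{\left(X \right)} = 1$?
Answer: $\frac{16907629826235}{1283623721} \approx 13172.0$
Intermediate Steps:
$S = -1541$ ($S = 7 - 1548 = -1541$)
$D{\left(Z \right)} = 1$
$B = - \frac{4104}{1541}$ ($B = \frac{4104}{-1541} = 4104 \left(- \frac{1}{1541}\right) = - \frac{4104}{1541} \approx -2.6632$)
$\left(B + 3399\right) \left(\left(\frac{449}{1739} + \frac{2510}{958}\right) + D{\left(-58 \right)}\right) = \left(- \frac{4104}{1541} + 3399\right) \left(\left(\frac{449}{1739} + \frac{2510}{958}\right) + 1\right) = \frac{5233755 \left(\left(449 \cdot \frac{1}{1739} + 2510 \cdot \frac{1}{958}\right) + 1\right)}{1541} = \frac{5233755 \left(\left(\frac{449}{1739} + \frac{1255}{479}\right) + 1\right)}{1541} = \frac{5233755 \left(\frac{2397516}{832981} + 1\right)}{1541} = \frac{5233755}{1541} \cdot \frac{3230497}{832981} = \frac{16907629826235}{1283623721}$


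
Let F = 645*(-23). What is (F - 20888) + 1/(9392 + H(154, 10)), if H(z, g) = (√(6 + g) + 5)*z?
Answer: -385022493/10778 ≈ -35723.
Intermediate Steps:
H(z, g) = z*(5 + √(6 + g)) (H(z, g) = (5 + √(6 + g))*z = z*(5 + √(6 + g)))
F = -14835
(F - 20888) + 1/(9392 + H(154, 10)) = (-14835 - 20888) + 1/(9392 + 154*(5 + √(6 + 10))) = -35723 + 1/(9392 + 154*(5 + √16)) = -35723 + 1/(9392 + 154*(5 + 4)) = -35723 + 1/(9392 + 154*9) = -35723 + 1/(9392 + 1386) = -35723 + 1/10778 = -385022493/10778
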